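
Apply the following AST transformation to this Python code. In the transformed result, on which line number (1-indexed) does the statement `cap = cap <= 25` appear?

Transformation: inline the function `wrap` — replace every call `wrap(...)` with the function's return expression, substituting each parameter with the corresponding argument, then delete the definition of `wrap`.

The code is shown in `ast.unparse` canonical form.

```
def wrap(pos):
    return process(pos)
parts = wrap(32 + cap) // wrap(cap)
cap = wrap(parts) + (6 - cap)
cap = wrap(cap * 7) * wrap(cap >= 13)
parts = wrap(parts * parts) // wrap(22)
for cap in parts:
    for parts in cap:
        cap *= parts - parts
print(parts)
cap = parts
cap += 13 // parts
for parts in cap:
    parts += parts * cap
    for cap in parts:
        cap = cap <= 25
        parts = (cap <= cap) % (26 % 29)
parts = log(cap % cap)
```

14

Transformed code:
parts = process(32 + cap) // process(cap)
cap = process(parts) + (6 - cap)
cap = process(cap * 7) * process(cap >= 13)
parts = process(parts * parts) // process(22)
for cap in parts:
    for parts in cap:
        cap *= parts - parts
print(parts)
cap = parts
cap += 13 // parts
for parts in cap:
    parts += parts * cap
    for cap in parts:
        cap = cap <= 25
        parts = (cap <= cap) % (26 % 29)
parts = log(cap % cap)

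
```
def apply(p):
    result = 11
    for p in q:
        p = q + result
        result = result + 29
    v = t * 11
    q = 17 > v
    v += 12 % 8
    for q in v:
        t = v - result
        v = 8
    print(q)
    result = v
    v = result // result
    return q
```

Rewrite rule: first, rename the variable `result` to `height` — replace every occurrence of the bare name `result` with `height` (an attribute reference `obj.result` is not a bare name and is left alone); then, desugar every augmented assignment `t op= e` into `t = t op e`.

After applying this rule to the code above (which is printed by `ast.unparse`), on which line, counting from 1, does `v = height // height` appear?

14

Transformed code:
def apply(p):
    height = 11
    for p in q:
        p = q + height
        height = height + 29
    v = t * 11
    q = 17 > v
    v = v + 12 % 8
    for q in v:
        t = v - height
        v = 8
    print(q)
    height = v
    v = height // height
    return q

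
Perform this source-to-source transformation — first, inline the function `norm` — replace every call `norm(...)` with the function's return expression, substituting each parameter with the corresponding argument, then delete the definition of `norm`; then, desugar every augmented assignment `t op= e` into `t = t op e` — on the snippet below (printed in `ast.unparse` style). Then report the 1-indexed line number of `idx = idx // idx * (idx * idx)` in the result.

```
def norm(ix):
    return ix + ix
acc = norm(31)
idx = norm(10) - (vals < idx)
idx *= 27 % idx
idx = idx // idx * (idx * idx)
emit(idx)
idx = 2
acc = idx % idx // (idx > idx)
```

4

Transformed code:
acc = 31 + 31
idx = 10 + 10 - (vals < idx)
idx = idx * (27 % idx)
idx = idx // idx * (idx * idx)
emit(idx)
idx = 2
acc = idx % idx // (idx > idx)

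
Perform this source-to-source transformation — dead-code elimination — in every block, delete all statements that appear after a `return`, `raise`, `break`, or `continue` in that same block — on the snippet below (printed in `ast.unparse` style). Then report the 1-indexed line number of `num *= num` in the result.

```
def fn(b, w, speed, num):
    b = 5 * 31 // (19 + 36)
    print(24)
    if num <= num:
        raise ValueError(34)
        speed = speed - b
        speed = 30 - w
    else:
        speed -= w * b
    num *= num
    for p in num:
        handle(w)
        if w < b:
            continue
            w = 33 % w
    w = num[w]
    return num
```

8

Transformed code:
def fn(b, w, speed, num):
    b = 5 * 31 // (19 + 36)
    print(24)
    if num <= num:
        raise ValueError(34)
    else:
        speed -= w * b
    num *= num
    for p in num:
        handle(w)
        if w < b:
            continue
    w = num[w]
    return num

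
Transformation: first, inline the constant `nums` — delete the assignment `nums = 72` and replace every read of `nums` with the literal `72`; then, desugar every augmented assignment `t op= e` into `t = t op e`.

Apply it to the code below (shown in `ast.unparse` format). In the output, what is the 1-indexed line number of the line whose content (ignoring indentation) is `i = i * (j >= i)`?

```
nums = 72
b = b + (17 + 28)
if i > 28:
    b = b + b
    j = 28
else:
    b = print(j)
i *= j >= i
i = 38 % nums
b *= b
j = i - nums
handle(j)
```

Transformed code:
b = b + (17 + 28)
if i > 28:
    b = b + b
    j = 28
else:
    b = print(j)
i = i * (j >= i)
i = 38 % 72
b = b * b
j = i - 72
handle(j)

7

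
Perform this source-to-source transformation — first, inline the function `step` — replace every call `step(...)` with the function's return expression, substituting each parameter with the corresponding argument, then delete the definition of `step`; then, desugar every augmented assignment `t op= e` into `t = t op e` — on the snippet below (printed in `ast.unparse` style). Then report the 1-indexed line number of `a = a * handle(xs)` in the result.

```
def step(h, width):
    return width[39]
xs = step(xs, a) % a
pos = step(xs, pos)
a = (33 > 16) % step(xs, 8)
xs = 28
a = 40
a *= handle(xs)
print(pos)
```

Transformed code:
xs = a[39] % a
pos = pos[39]
a = (33 > 16) % 8[39]
xs = 28
a = 40
a = a * handle(xs)
print(pos)

6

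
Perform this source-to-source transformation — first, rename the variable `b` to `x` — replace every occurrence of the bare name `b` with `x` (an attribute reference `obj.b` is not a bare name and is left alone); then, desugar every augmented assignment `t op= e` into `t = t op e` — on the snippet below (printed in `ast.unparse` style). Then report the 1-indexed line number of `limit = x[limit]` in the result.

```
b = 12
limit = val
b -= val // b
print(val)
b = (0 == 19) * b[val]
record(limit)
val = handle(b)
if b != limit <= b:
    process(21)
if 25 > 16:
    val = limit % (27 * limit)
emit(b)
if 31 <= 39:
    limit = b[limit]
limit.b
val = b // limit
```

14

Transformed code:
x = 12
limit = val
x = x - val // x
print(val)
x = (0 == 19) * x[val]
record(limit)
val = handle(x)
if x != limit <= x:
    process(21)
if 25 > 16:
    val = limit % (27 * limit)
emit(x)
if 31 <= 39:
    limit = x[limit]
limit.b
val = x // limit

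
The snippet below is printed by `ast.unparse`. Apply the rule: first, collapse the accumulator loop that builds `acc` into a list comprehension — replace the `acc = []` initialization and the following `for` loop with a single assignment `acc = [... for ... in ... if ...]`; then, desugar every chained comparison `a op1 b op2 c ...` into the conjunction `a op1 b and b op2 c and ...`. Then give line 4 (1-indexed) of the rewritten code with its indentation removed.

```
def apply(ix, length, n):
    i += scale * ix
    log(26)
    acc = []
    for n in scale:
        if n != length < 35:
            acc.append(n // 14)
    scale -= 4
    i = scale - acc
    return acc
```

acc = [n // 14 for n in scale if n != length and length < 35]

Transformed code:
def apply(ix, length, n):
    i += scale * ix
    log(26)
    acc = [n // 14 for n in scale if n != length and length < 35]
    scale -= 4
    i = scale - acc
    return acc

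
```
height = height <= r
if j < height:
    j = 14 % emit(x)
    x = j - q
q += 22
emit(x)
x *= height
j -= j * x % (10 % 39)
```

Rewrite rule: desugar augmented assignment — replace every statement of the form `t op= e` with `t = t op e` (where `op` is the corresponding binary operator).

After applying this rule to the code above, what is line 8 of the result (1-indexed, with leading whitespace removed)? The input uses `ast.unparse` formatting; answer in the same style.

Transformed code:
height = height <= r
if j < height:
    j = 14 % emit(x)
    x = j - q
q = q + 22
emit(x)
x = x * height
j = j - j * x % (10 % 39)

j = j - j * x % (10 % 39)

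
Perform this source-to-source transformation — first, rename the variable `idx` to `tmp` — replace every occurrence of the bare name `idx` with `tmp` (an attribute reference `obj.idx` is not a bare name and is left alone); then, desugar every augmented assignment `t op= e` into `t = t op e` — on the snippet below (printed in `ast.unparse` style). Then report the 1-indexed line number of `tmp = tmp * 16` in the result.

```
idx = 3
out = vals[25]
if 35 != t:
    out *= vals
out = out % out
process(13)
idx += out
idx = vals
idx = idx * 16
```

9

Transformed code:
tmp = 3
out = vals[25]
if 35 != t:
    out = out * vals
out = out % out
process(13)
tmp = tmp + out
tmp = vals
tmp = tmp * 16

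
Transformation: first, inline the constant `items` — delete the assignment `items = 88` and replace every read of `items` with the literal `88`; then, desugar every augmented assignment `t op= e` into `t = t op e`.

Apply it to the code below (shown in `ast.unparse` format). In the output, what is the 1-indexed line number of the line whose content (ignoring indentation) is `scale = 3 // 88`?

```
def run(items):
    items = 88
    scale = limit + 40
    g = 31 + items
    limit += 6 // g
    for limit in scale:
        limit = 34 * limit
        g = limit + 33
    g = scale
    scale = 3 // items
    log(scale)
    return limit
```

9

Transformed code:
def run(items):
    scale = limit + 40
    g = 31 + 88
    limit = limit + 6 // g
    for limit in scale:
        limit = 34 * limit
        g = limit + 33
    g = scale
    scale = 3 // 88
    log(scale)
    return limit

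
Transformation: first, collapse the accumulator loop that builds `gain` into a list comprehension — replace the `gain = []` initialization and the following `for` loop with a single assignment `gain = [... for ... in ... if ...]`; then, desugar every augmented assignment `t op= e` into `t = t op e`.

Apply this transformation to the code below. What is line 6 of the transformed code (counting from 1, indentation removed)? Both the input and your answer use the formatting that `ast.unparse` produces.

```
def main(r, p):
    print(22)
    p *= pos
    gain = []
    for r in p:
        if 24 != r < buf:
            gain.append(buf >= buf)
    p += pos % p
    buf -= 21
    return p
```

Transformed code:
def main(r, p):
    print(22)
    p = p * pos
    gain = [buf >= buf for r in p if 24 != r < buf]
    p = p + pos % p
    buf = buf - 21
    return p

buf = buf - 21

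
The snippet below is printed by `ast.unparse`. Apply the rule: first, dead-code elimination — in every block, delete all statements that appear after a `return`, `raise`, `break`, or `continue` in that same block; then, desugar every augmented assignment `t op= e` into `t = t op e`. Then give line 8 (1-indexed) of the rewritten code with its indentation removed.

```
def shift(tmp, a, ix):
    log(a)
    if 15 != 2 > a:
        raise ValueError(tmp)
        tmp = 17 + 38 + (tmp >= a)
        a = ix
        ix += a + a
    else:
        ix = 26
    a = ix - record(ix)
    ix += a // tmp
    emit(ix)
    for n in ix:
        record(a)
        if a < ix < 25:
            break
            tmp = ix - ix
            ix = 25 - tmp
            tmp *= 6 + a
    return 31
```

ix = ix + a // tmp

Transformed code:
def shift(tmp, a, ix):
    log(a)
    if 15 != 2 > a:
        raise ValueError(tmp)
    else:
        ix = 26
    a = ix - record(ix)
    ix = ix + a // tmp
    emit(ix)
    for n in ix:
        record(a)
        if a < ix < 25:
            break
    return 31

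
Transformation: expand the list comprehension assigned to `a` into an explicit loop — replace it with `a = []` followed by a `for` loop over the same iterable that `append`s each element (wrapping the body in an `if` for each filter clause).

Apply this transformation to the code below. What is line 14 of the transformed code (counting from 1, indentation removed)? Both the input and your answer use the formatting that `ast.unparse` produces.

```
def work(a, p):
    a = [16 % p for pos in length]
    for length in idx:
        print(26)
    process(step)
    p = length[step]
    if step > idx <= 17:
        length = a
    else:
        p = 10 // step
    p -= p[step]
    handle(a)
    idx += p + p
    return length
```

Transformed code:
def work(a, p):
    a = []
    for pos in length:
        a.append(16 % p)
    for length in idx:
        print(26)
    process(step)
    p = length[step]
    if step > idx <= 17:
        length = a
    else:
        p = 10 // step
    p -= p[step]
    handle(a)
    idx += p + p
    return length

handle(a)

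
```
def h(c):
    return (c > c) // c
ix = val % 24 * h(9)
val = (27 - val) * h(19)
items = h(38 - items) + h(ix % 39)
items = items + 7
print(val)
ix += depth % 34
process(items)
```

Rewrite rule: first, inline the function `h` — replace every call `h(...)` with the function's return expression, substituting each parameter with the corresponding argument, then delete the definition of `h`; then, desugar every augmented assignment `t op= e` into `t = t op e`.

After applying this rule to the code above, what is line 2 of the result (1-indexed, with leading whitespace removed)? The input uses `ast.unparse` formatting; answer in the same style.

Transformed code:
ix = val % 24 * ((9 > 9) // 9)
val = (27 - val) * ((19 > 19) // 19)
items = (38 - items > 38 - items) // (38 - items) + (ix % 39 > ix % 39) // (ix % 39)
items = items + 7
print(val)
ix = ix + depth % 34
process(items)

val = (27 - val) * ((19 > 19) // 19)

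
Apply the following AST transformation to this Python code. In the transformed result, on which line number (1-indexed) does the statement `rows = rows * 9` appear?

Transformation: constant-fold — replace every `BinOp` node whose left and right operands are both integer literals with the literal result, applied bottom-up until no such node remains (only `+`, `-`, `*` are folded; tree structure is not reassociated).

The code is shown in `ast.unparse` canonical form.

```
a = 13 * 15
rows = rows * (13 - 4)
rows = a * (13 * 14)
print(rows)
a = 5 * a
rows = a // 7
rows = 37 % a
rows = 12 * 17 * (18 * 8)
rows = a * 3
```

2

Transformed code:
a = 195
rows = rows * 9
rows = a * 182
print(rows)
a = 5 * a
rows = a // 7
rows = 37 % a
rows = 29376
rows = a * 3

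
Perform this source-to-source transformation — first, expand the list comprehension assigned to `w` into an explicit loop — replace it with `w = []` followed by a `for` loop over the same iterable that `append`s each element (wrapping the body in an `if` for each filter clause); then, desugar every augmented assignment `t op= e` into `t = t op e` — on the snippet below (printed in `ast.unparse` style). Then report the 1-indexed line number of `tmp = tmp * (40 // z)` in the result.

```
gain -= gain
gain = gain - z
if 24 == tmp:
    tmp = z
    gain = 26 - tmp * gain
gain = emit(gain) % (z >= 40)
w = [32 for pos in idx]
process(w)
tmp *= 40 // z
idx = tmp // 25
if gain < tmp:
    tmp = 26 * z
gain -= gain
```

11

Transformed code:
gain = gain - gain
gain = gain - z
if 24 == tmp:
    tmp = z
    gain = 26 - tmp * gain
gain = emit(gain) % (z >= 40)
w = []
for pos in idx:
    w.append(32)
process(w)
tmp = tmp * (40 // z)
idx = tmp // 25
if gain < tmp:
    tmp = 26 * z
gain = gain - gain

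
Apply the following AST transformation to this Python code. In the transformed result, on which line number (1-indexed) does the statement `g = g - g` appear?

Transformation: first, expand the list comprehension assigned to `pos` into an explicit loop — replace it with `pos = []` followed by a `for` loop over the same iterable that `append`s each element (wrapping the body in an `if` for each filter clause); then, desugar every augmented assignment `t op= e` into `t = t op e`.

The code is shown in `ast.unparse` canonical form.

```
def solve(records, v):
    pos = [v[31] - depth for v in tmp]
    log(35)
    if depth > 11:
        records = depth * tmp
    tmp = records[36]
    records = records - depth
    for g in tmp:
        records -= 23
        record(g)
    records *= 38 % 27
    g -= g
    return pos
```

14

Transformed code:
def solve(records, v):
    pos = []
    for v in tmp:
        pos.append(v[31] - depth)
    log(35)
    if depth > 11:
        records = depth * tmp
    tmp = records[36]
    records = records - depth
    for g in tmp:
        records = records - 23
        record(g)
    records = records * (38 % 27)
    g = g - g
    return pos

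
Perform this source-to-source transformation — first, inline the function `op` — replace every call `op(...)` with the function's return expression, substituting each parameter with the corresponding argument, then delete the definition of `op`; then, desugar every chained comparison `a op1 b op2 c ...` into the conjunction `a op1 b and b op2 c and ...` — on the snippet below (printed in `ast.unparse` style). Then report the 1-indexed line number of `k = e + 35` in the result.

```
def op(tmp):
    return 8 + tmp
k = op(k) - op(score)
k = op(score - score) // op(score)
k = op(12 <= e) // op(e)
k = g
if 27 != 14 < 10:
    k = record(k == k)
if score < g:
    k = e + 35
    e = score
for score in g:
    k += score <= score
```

Transformed code:
k = 8 + k - (8 + score)
k = (8 + (score - score)) // (8 + score)
k = (8 + (12 <= e)) // (8 + e)
k = g
if 27 != 14 and 14 < 10:
    k = record(k == k)
if score < g:
    k = e + 35
    e = score
for score in g:
    k += score <= score

8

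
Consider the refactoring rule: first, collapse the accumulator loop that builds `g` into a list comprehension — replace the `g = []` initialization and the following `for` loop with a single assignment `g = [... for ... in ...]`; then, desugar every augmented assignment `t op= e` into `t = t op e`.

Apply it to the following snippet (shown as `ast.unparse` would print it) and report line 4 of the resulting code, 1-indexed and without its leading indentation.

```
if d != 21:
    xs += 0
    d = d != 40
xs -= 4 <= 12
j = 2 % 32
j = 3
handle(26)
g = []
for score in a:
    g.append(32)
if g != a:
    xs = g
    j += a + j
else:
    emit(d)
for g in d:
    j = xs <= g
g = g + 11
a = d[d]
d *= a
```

xs = xs - (4 <= 12)

Transformed code:
if d != 21:
    xs = xs + 0
    d = d != 40
xs = xs - (4 <= 12)
j = 2 % 32
j = 3
handle(26)
g = [32 for score in a]
if g != a:
    xs = g
    j = j + (a + j)
else:
    emit(d)
for g in d:
    j = xs <= g
g = g + 11
a = d[d]
d = d * a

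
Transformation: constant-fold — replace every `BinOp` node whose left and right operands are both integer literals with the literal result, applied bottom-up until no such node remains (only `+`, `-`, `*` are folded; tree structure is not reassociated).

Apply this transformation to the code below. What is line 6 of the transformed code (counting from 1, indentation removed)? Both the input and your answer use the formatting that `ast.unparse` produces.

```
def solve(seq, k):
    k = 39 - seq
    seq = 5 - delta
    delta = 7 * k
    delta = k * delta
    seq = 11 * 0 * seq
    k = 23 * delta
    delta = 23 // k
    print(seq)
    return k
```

seq = 0 * seq

Transformed code:
def solve(seq, k):
    k = 39 - seq
    seq = 5 - delta
    delta = 7 * k
    delta = k * delta
    seq = 0 * seq
    k = 23 * delta
    delta = 23 // k
    print(seq)
    return k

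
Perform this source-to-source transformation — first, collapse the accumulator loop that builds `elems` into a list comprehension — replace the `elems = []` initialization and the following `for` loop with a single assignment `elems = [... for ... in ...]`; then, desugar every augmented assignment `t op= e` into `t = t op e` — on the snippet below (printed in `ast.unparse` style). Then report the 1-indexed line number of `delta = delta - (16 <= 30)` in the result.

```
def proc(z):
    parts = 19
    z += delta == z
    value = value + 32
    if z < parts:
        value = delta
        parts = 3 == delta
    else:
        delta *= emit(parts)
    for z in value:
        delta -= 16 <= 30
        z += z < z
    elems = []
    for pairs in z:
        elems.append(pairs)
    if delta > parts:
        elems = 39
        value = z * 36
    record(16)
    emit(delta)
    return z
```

Transformed code:
def proc(z):
    parts = 19
    z = z + (delta == z)
    value = value + 32
    if z < parts:
        value = delta
        parts = 3 == delta
    else:
        delta = delta * emit(parts)
    for z in value:
        delta = delta - (16 <= 30)
        z = z + (z < z)
    elems = [pairs for pairs in z]
    if delta > parts:
        elems = 39
        value = z * 36
    record(16)
    emit(delta)
    return z

11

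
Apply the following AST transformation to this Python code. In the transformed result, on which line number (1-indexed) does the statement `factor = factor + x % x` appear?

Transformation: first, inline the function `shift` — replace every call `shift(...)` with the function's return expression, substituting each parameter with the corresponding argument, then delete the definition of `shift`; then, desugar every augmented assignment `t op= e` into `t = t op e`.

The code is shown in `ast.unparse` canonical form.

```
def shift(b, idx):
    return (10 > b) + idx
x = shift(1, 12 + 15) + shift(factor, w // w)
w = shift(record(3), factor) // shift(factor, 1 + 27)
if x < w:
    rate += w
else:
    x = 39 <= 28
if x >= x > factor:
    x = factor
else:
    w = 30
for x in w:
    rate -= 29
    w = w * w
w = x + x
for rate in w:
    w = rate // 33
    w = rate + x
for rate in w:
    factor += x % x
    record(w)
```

19

Transformed code:
x = (10 > 1) + (12 + 15) + ((10 > factor) + w // w)
w = ((10 > record(3)) + factor) // ((10 > factor) + (1 + 27))
if x < w:
    rate = rate + w
else:
    x = 39 <= 28
if x >= x > factor:
    x = factor
else:
    w = 30
for x in w:
    rate = rate - 29
    w = w * w
w = x + x
for rate in w:
    w = rate // 33
    w = rate + x
for rate in w:
    factor = factor + x % x
    record(w)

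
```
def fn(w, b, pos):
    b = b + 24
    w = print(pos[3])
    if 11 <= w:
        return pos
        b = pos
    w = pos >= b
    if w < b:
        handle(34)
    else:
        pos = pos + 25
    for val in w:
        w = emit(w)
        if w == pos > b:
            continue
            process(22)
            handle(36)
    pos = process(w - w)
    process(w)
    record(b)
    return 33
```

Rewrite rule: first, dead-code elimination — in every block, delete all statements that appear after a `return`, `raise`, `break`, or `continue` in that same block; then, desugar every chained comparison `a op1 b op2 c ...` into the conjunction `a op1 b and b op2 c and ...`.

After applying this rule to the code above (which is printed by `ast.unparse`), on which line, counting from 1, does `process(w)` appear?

Transformed code:
def fn(w, b, pos):
    b = b + 24
    w = print(pos[3])
    if 11 <= w:
        return pos
    w = pos >= b
    if w < b:
        handle(34)
    else:
        pos = pos + 25
    for val in w:
        w = emit(w)
        if w == pos and pos > b:
            continue
    pos = process(w - w)
    process(w)
    record(b)
    return 33

16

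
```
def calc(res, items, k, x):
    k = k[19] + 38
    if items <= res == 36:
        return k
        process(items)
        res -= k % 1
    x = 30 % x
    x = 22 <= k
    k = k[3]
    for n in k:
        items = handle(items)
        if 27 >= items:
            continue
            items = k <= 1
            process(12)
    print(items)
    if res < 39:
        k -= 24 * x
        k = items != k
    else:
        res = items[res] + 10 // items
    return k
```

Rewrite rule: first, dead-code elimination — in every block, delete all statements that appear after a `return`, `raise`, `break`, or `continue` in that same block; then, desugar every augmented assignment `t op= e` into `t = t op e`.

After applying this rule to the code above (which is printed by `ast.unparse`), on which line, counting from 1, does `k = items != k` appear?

Transformed code:
def calc(res, items, k, x):
    k = k[19] + 38
    if items <= res == 36:
        return k
    x = 30 % x
    x = 22 <= k
    k = k[3]
    for n in k:
        items = handle(items)
        if 27 >= items:
            continue
    print(items)
    if res < 39:
        k = k - 24 * x
        k = items != k
    else:
        res = items[res] + 10 // items
    return k

15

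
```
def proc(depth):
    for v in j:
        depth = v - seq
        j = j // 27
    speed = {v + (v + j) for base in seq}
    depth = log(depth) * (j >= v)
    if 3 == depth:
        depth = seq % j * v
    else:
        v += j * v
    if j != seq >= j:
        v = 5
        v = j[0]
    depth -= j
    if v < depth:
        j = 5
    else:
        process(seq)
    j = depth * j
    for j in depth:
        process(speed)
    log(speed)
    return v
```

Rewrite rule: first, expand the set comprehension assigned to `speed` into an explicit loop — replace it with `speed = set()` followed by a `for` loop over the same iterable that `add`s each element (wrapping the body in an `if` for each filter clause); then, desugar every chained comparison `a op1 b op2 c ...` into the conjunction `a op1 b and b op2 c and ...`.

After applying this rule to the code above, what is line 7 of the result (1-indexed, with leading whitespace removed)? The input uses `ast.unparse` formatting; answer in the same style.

Transformed code:
def proc(depth):
    for v in j:
        depth = v - seq
        j = j // 27
    speed = set()
    for base in seq:
        speed.add(v + (v + j))
    depth = log(depth) * (j >= v)
    if 3 == depth:
        depth = seq % j * v
    else:
        v += j * v
    if j != seq and seq >= j:
        v = 5
        v = j[0]
    depth -= j
    if v < depth:
        j = 5
    else:
        process(seq)
    j = depth * j
    for j in depth:
        process(speed)
    log(speed)
    return v

speed.add(v + (v + j))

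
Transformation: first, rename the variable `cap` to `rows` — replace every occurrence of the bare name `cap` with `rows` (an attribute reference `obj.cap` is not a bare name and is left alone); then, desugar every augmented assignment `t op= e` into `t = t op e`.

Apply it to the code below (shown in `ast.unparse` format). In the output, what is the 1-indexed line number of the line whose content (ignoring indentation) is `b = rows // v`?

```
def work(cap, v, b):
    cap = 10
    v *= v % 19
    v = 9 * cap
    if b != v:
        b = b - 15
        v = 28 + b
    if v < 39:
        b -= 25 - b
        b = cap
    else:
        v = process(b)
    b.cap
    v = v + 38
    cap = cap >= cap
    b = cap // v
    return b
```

16

Transformed code:
def work(rows, v, b):
    rows = 10
    v = v * (v % 19)
    v = 9 * rows
    if b != v:
        b = b - 15
        v = 28 + b
    if v < 39:
        b = b - (25 - b)
        b = rows
    else:
        v = process(b)
    b.cap
    v = v + 38
    rows = rows >= rows
    b = rows // v
    return b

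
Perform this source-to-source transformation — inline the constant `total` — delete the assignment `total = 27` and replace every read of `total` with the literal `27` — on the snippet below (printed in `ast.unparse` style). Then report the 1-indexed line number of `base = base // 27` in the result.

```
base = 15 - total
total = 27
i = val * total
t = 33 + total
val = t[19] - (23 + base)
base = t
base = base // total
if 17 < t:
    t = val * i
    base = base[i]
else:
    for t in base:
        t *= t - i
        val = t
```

Transformed code:
base = 15 - 27
i = val * 27
t = 33 + 27
val = t[19] - (23 + base)
base = t
base = base // 27
if 17 < t:
    t = val * i
    base = base[i]
else:
    for t in base:
        t *= t - i
        val = t

6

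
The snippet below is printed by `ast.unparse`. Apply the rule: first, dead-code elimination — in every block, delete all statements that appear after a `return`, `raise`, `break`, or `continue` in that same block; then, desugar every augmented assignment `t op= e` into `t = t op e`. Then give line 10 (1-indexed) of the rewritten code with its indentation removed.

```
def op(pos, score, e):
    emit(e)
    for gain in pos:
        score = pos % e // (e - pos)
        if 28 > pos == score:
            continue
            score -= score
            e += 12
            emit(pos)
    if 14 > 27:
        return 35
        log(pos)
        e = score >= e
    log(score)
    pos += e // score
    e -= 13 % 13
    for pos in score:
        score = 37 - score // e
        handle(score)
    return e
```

Transformed code:
def op(pos, score, e):
    emit(e)
    for gain in pos:
        score = pos % e // (e - pos)
        if 28 > pos == score:
            continue
    if 14 > 27:
        return 35
    log(score)
    pos = pos + e // score
    e = e - 13 % 13
    for pos in score:
        score = 37 - score // e
        handle(score)
    return e

pos = pos + e // score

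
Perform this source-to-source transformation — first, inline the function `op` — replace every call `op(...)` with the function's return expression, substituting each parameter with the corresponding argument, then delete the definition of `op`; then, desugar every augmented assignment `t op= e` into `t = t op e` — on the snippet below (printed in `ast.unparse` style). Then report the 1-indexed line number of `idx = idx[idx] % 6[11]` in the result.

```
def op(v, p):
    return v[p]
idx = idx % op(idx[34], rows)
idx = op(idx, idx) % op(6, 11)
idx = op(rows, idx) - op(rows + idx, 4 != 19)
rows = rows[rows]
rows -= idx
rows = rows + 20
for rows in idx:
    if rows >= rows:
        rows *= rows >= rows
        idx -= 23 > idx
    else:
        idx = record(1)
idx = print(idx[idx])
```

Transformed code:
idx = idx % idx[34][rows]
idx = idx[idx] % 6[11]
idx = rows[idx] - (rows + idx)[4 != 19]
rows = rows[rows]
rows = rows - idx
rows = rows + 20
for rows in idx:
    if rows >= rows:
        rows = rows * (rows >= rows)
        idx = idx - (23 > idx)
    else:
        idx = record(1)
idx = print(idx[idx])

2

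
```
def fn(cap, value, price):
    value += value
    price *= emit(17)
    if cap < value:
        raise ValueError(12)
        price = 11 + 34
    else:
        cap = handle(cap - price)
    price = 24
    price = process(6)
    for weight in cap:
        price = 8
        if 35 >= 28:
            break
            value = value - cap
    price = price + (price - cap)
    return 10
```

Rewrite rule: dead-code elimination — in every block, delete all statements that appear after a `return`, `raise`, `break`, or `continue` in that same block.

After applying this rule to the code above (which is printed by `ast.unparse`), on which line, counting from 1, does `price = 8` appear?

Transformed code:
def fn(cap, value, price):
    value += value
    price *= emit(17)
    if cap < value:
        raise ValueError(12)
    else:
        cap = handle(cap - price)
    price = 24
    price = process(6)
    for weight in cap:
        price = 8
        if 35 >= 28:
            break
    price = price + (price - cap)
    return 10

11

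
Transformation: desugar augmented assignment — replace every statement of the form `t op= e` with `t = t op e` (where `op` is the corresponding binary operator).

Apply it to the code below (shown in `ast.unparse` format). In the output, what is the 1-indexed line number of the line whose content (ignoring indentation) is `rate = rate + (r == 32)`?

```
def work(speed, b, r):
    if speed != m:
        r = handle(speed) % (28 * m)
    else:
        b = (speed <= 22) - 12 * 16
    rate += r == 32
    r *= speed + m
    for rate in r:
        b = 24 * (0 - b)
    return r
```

Transformed code:
def work(speed, b, r):
    if speed != m:
        r = handle(speed) % (28 * m)
    else:
        b = (speed <= 22) - 12 * 16
    rate = rate + (r == 32)
    r = r * (speed + m)
    for rate in r:
        b = 24 * (0 - b)
    return r

6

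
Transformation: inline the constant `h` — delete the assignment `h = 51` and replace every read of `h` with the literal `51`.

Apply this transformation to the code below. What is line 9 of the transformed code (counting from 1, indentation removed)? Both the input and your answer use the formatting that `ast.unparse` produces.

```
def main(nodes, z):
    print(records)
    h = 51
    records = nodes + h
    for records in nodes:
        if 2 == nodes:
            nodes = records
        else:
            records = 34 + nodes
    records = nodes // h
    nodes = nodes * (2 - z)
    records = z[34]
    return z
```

Transformed code:
def main(nodes, z):
    print(records)
    records = nodes + 51
    for records in nodes:
        if 2 == nodes:
            nodes = records
        else:
            records = 34 + nodes
    records = nodes // 51
    nodes = nodes * (2 - z)
    records = z[34]
    return z

records = nodes // 51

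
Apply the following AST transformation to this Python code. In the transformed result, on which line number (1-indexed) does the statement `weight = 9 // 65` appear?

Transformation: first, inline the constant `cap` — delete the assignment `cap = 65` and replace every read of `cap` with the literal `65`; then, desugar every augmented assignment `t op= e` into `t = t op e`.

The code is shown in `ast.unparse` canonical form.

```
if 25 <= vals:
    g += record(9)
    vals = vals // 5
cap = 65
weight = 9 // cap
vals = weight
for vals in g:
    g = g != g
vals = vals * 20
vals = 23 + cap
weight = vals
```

4

Transformed code:
if 25 <= vals:
    g = g + record(9)
    vals = vals // 5
weight = 9 // 65
vals = weight
for vals in g:
    g = g != g
vals = vals * 20
vals = 23 + 65
weight = vals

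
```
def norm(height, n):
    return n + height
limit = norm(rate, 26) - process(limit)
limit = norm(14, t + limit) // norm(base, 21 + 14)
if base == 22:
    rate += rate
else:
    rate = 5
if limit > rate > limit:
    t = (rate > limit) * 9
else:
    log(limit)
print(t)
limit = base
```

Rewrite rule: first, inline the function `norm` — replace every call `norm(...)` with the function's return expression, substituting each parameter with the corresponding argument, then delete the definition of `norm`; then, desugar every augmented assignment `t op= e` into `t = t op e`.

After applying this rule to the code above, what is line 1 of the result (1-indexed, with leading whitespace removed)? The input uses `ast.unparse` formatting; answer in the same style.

limit = 26 + rate - process(limit)

Transformed code:
limit = 26 + rate - process(limit)
limit = (t + limit + 14) // (21 + 14 + base)
if base == 22:
    rate = rate + rate
else:
    rate = 5
if limit > rate > limit:
    t = (rate > limit) * 9
else:
    log(limit)
print(t)
limit = base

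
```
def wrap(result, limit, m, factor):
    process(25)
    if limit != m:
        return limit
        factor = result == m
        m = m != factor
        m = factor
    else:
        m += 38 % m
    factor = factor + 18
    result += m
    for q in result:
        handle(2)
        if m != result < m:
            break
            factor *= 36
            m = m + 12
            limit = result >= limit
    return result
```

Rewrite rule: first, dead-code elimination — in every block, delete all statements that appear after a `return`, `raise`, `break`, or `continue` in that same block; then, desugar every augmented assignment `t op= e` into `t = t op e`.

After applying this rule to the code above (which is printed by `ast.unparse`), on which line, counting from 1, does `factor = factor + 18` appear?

7

Transformed code:
def wrap(result, limit, m, factor):
    process(25)
    if limit != m:
        return limit
    else:
        m = m + 38 % m
    factor = factor + 18
    result = result + m
    for q in result:
        handle(2)
        if m != result < m:
            break
    return result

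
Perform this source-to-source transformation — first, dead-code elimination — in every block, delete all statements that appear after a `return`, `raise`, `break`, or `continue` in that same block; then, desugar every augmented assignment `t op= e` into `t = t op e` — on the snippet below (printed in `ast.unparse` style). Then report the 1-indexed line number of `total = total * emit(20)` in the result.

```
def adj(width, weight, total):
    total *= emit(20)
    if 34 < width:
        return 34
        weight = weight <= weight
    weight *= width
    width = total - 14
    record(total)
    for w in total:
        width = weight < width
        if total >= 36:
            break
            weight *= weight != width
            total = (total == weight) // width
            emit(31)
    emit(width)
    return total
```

2

Transformed code:
def adj(width, weight, total):
    total = total * emit(20)
    if 34 < width:
        return 34
    weight = weight * width
    width = total - 14
    record(total)
    for w in total:
        width = weight < width
        if total >= 36:
            break
    emit(width)
    return total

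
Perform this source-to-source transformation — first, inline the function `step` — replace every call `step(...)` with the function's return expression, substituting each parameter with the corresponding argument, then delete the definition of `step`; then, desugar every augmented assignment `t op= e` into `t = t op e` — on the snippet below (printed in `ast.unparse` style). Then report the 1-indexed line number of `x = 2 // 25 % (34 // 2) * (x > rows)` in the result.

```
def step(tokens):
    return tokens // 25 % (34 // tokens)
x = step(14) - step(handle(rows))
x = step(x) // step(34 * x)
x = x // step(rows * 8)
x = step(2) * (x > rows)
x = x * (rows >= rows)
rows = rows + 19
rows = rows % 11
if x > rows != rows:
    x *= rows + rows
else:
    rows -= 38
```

Transformed code:
x = 14 // 25 % (34 // 14) - handle(rows) // 25 % (34 // handle(rows))
x = x // 25 % (34 // x) // (34 * x // 25 % (34 // (34 * x)))
x = x // (rows * 8 // 25 % (34 // (rows * 8)))
x = 2 // 25 % (34 // 2) * (x > rows)
x = x * (rows >= rows)
rows = rows + 19
rows = rows % 11
if x > rows != rows:
    x = x * (rows + rows)
else:
    rows = rows - 38

4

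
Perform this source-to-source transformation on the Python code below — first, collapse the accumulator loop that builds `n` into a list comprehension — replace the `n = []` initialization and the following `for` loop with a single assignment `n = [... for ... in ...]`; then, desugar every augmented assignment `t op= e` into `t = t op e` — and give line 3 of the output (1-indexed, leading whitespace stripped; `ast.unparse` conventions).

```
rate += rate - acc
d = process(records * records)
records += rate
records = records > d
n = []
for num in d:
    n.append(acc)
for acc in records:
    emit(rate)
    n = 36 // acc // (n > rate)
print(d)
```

Transformed code:
rate = rate + (rate - acc)
d = process(records * records)
records = records + rate
records = records > d
n = [acc for num in d]
for acc in records:
    emit(rate)
    n = 36 // acc // (n > rate)
print(d)

records = records + rate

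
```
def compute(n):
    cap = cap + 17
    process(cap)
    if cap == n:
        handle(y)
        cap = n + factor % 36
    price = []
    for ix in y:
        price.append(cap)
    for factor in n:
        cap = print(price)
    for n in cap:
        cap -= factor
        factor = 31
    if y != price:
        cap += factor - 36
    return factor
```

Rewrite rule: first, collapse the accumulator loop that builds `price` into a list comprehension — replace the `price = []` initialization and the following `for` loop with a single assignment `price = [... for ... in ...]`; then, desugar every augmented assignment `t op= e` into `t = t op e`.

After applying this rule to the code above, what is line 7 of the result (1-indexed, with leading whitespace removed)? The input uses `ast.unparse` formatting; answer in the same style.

Transformed code:
def compute(n):
    cap = cap + 17
    process(cap)
    if cap == n:
        handle(y)
        cap = n + factor % 36
    price = [cap for ix in y]
    for factor in n:
        cap = print(price)
    for n in cap:
        cap = cap - factor
        factor = 31
    if y != price:
        cap = cap + (factor - 36)
    return factor

price = [cap for ix in y]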